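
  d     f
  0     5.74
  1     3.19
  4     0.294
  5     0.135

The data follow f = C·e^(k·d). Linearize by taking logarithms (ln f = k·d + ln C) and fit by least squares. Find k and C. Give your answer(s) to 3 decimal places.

k = -0.762, C = 6.201

Let Y = ln f. Fitting Y = k·d + ln C by least squares:
Σd = 10.0000, Σ(d)² = 42.0000, Σln f = -0.3192, Σd·ln f = -13.7491.
Equations: 42.0000·k + 10.0000·ln C = -13.7491;  10.0000·k + 4·ln C = -0.3192.
Slope k = (n·Σd·ln f − Σd·Σln f)/(n·Σ(d)² − (Σd)²) = (4·-13.7491 − 10.0000·-0.3192)/68.0000 = -0.76183; ln C = (Σln f − k·Σd)/n = 1.82479, so C = exp(1.82479) = 6.20147.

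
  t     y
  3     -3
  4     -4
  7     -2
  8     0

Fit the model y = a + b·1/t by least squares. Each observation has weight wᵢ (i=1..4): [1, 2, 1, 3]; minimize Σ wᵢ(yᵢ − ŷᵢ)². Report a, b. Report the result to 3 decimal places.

Setting ∂/∂a … = 0 gives: 7·a + (227/168)·b = -13;  (227/168)·a + (8563/28224)·b = -23/7.
Determinant 7·(8563/28224) − (227/168)² = 701/2352.
a = ((-13)·(8563/28224) − (227/168)·(-23/7))/(701/2352) = 13985/8412; b = (7·(-23/7) − (227/168)·(-13))/(701/2352) = -12782/701.

a = 1.663, b = -18.234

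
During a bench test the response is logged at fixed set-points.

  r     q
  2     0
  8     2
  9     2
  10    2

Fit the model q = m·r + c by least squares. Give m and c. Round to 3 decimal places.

m = 0.271, c = -0.465

The normal equations are: 249·m + 29·c = 54;  29·m + 4·c = 6.
(Σr·r = 249, Σr = 29, Σ1 = 4, Σr·q = 54, Σq = 6.)
Eliminating c: 4·(row 1) − 29·(row 2) gives 155·m = 4·54 − 29·6 = 42, so m = 42/155.
Then c = (6 − 29·(42/155))/4 = -72/155.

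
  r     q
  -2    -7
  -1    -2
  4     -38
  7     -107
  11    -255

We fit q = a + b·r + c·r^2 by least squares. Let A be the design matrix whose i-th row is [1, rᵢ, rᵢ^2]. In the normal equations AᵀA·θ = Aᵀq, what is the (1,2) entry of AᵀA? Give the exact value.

Row 1 ↔ basis 1, column 2 ↔ basis r, so (AᵀA)_{1,2} = Σᵢ r = (1)·(-2) + (1)·(-1) + (1)·(4) + (1)·(7) + (1)·(11) = 19.

19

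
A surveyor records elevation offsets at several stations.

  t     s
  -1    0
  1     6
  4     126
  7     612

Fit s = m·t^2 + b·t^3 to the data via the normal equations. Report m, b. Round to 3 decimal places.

m = 1.767, b = 1.532

Normal-equation sums: Σt^2·t^2 = 2659, Σt^2·t^3 = 17831, Σt^3·t^3 = 121747.
And Σt^2·s = 32010, Σt^3·s = 217986.
Determinant 2659·121747 − 17831² = 5780712.
m = (32010·121747 − 17831·217986)/5780712 = 425546/240863; b = (2659·217986 − 17831·32010)/5780712 = 368936/240863.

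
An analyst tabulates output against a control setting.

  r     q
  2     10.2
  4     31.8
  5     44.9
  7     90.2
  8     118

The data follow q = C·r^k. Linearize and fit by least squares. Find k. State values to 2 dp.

Linearized form: ln q = k·ln r + ln C. From the 5 transformed points,
AᵀA = [[13.1032, 7.7142]; [7.7142, 5]], rhs = [31.2095, 18.8590]ᵀ  (here Σln r = 7.7142, Σ(ln r)² = 13.1032, Σln q = 18.8590, Σln r·ln q = 31.2095).
Solving (det = 6.0066): k = 1.75886, ln C = 1.05816.

k = 1.76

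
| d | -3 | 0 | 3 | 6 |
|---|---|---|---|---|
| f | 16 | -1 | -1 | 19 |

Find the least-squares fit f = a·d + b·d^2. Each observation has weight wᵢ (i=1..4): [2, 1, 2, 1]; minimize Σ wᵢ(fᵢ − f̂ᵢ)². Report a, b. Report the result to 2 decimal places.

Compute the Gram sums: Σwᵢ·d·d = 72, Σwᵢ·d·d^2 = 216, Σwᵢ·d^2·d^2 = 1620.
Right-hand side: Σwᵢ·d·f = 12, Σwᵢ·d^2·f = 954.
Eliminating b: 1620·(row 1) − 216·(row 2) gives 69984·a = 1620·12 − 216·954 = -186624, so a = -8/3.
Then b = (954 − 216·(-8/3))/1620 = 17/18.

a = -2.67, b = 0.94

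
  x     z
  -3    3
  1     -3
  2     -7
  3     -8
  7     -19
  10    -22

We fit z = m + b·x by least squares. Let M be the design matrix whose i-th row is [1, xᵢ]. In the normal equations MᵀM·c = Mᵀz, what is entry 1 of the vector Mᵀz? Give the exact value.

-56

Entry 1 ↔ basis 1, so (Mᵀz)_{1} = Σᵢ zᵢ = (1)·(3) + (1)·(-3) + (1)·(-7) + (1)·(-8) + (1)·(-19) + (1)·(-22) = -56.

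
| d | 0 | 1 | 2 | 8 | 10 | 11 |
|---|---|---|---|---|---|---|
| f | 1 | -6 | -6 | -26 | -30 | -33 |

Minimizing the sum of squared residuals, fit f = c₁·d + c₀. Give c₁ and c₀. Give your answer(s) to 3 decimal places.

c₁ = -2.980, c₀ = -0.771

The normal equations are: 290·c₁ + 32·c₀ = -889;  32·c₁ + 6·c₀ = -100.
det = 290·6 − 32² = 716.
c₁ = ((-889)·6 − 32·(-100))/716 = -1067/358; c₀ = (290·(-100) − 32·(-889))/716 = -138/179.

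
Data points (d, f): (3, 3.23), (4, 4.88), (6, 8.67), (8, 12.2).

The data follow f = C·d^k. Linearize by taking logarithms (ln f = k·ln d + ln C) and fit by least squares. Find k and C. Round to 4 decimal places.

k = 1.3641, C = 0.7314

Linearized form: ln f = k·ln d + ln C. From the 4 transformed points,
Σln d = 6.3561, Σ(ln d)² = 10.6632, Σln f = 7.4189, Σln d·ln f = 12.5571.
Equations: 10.6632·k + 6.3561·ln C = 12.5571;  6.3561·k + 4·ln C = 7.4189.
Solving (det = 2.2529): k = 1.36405, ln C = -0.31278, so C = exp(-0.31278) = 0.73141.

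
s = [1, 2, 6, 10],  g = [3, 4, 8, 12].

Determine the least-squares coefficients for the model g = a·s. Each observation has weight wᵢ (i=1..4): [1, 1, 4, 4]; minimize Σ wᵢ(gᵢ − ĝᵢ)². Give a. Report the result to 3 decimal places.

a = 1.244

With design matrix A, AᵀWA = [[549]] and AᵀWg = [683]ᵀ.
a = 683/549 = 1.24408.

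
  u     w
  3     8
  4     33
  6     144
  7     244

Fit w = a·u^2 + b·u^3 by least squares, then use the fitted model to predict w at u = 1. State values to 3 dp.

ŵ = -0.953

Normal-equation sums: Σu^2·u^2 = 4034, Σu^2·u^3 = 25850, Σu^3·u^3 = 169130.
And Σu^2·w = 17740, Σu^3·w = 117124.
So MᵀM·[a, b]ᵀ = Mᵀw: [[4034, 25850]; [25850, 169130]]·[a, b]ᵀ = [17740, 117124]ᵀ.
Δ = 4034·169130 − 25850² = 14047920.
a = (17740·169130 − 25850·117124)/14047920 = -113705/58533; b = (4034·117124 − 25850·17740)/14047920 = 289567/292665.
At u = 1: ŵ = (-113705/58533)·(1) + (289567/292665)·(1) = -92986/97555.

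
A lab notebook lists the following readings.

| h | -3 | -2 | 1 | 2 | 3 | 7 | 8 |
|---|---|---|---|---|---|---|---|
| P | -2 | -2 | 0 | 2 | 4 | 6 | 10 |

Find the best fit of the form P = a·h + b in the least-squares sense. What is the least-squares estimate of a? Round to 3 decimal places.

Forming AᵀA = [[140, 16]; [16, 7]] and AᵀP = [148, 18]ᵀ gives AᵀA·[a, b]ᵀ = AᵀP.
Eliminating b: 7·(row 1) − 16·(row 2) gives 724·a = 7·148 − 16·18 = 748, so a = 187/181.
Then b = (18 − 16·(187/181))/7 = 38/181.

a = 1.033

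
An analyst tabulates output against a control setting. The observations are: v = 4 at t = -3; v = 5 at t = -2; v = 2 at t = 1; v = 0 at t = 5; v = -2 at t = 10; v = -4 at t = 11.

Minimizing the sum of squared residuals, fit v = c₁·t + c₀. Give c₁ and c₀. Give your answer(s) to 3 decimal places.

c₁ = -0.571, c₀ = 2.926

From the data, Σt·t = 260, Σt = 22, Σ1 = 6.
Moment sums: Σt·v = -84, Σv = 5.
XᵀX·[c₁, c₀]ᵀ = Xᵀv becomes [[260, 22]; [22, 6]]·[c₁, c₀]ᵀ = [-84, 5]ᵀ.
Eliminating c₀: 6·(row 1) − 22·(row 2) gives 1076·c₁ = 6·(-84) − 22·5 = -614, so c₁ = -307/538.
Then c₀ = (5 − 22·(-307/538))/6 = 787/269.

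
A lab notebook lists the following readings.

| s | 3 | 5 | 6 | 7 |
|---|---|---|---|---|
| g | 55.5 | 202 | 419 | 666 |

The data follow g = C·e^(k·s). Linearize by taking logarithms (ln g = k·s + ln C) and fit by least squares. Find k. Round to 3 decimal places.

Taking logs, ln g = k·s + ln C, so regress ln g on s.
Over the data: Σs = 21.0000, Σ(s)² = 119.0000, Σln g = 21.8638, Σs·ln g = 120.3267.
Normal system: [[119.0000, 21.0000]; [21.0000, 4]]·[k, ln C]ᵀ = [120.3267, 21.8638]ᵀ.
Slope k = (n·Σs·ln g − Σs·Σln g)/(n·Σ(s)² − (Σs)²) = (4·120.3267 − 21.0000·21.8638)/35.0000 = 0.63334; ln C = (Σln g − k·Σs)/n = 2.14091.

k = 0.633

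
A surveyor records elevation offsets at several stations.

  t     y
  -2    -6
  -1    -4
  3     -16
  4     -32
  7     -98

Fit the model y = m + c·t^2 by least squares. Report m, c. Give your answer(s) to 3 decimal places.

XᵀX·[m, c]ᵀ = Xᵀy reads: 5·m + 79·c = -156;  79·m + 2755·c = -5486.
det = 5·2755 − 79² = 7534.
m = ((-156)·2755 − 79·(-5486))/7534 = 1807/3767; c = (5·(-5486) − 79·(-156))/7534 = -7553/3767.

m = 0.480, c = -2.005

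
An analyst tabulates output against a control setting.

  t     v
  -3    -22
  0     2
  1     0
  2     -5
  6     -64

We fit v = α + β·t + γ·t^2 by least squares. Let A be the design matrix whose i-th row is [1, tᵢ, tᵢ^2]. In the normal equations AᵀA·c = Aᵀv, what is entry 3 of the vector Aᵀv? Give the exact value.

Entry 3 ↔ basis t^2, so (Aᵀv)_{3} = Σᵢ (t^2)·vᵢ = (9)·(-22) + (0)·(2) + (1)·(0) + (4)·(-5) + (36)·(-64) = -2522.

-2522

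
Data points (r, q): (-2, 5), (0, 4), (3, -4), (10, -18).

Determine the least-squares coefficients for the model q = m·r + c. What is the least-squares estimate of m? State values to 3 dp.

m = -2.009

Normal-equation sums: Σr·r = 113, Σr = 11, Σ1 = 4.
For Xᵀq: Σr·q = -202, Σq = -13.
XᵀX·[m, c]ᵀ = Xᵀq becomes [[113, 11]; [11, 4]]·[m, c]ᵀ = [-202, -13]ᵀ.
Eliminating c: 4·(row 1) − 11·(row 2) gives 331·m = 4·(-202) − 11·(-13) = -665, so m = -665/331.
Then c = ((-13) − 11·(-665/331))/4 = 753/331.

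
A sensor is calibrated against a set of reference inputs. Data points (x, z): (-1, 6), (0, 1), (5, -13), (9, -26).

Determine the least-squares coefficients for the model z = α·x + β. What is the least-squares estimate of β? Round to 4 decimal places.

β = 2.0888

With design matrix M, MᵀM = [[107, 13]; [13, 4]] and Mᵀz = [-305, -32]ᵀ.
Δ = 107·4 − 13² = 259.
α = ((-305)·4 − 13·(-32))/259 = -804/259; β = (107·(-32) − 13·(-305))/259 = 541/259.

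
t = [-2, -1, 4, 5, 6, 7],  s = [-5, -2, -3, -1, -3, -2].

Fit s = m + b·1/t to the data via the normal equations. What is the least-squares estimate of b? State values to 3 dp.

With design matrix M, MᵀM = [[6, -311/420]; [-311/420, 247081/176400]] and Mᵀs = [-16, 387/140]ᵀ.
Eliminating b: (247081/176400)·(row 1) − (-311/420)·(row 2) gives (277153/35280)·m = (247081/176400)·(-16) − (-311/420)·(387/140) = -20527/1008, so m = -718445/277153.
Then b = ((387/140) − (-311/420)·(-718445/277153))/(247081/176400) = 167160/277153.

b = 0.603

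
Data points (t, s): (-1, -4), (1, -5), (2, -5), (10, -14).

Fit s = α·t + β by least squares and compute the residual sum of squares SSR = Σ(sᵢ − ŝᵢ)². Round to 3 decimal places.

AᵀA·[α, β]ᵀ = Aᵀs reads: 106·α + 12·β = -151;  12·α + 4·β = -28.
det = 106·4 − 12² = 280.
α = ((-151)·4 − 12·(-28))/280 = -67/70; β = (106·(-28) − 12·(-151))/280 = -289/70.
Residuals: -29/35, 3/35, 73/70, -3/10; SSR = 131/70.

SSR = 1.871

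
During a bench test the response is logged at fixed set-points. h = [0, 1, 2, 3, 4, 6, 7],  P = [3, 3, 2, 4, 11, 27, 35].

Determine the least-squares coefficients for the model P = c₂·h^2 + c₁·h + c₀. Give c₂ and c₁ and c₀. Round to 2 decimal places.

Compute the Gram sums: Σh^2·h^2 = 4051, Σh^2·h = 659, Σh^2 = 115, Σh·h = 115, Σh = 23, Σ1 = 7.
Right-hand side: Σh^2·P = 2910, Σh·P = 470, ΣP = 85.
Solving the 3×3 system (Gaussian elimination) gives c₂ = 505/516, c₁ = -1105/516, c₀ = 400/129.

c₂ = 0.98, c₁ = -2.14, c₀ = 3.10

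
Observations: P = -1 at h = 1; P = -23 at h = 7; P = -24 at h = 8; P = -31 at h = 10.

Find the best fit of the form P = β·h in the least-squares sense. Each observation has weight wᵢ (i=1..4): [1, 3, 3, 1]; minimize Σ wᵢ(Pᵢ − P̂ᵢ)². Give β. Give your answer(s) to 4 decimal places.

Sums needed: Σwᵢ·h·h = 440.
Right-hand side: Σwᵢ·h·P = -1370.
MᵀWM·[β]ᵀ = MᵀWP becomes [[440]]·[β]ᵀ = [-1370]ᵀ.
Hence β = -1370 / 440 ≈ -3.11364.

β = -3.1136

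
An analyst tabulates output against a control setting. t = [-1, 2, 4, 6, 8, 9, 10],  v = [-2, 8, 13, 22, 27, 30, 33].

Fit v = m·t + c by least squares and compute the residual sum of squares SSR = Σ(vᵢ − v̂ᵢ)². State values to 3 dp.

SSR = 3.654

From the data, Σt·t = 302, Σt = 38, Σ1 = 7.
And Σt·v = 1018, Σv = 131.
AᵀA·[m, c]ᵀ = Aᵀv becomes [[302, 38]; [38, 7]]·[m, c]ᵀ = [1018, 131]ᵀ.
Δ = 302·7 − 38² = 670.
m = (1018·7 − 38·131)/670 = 1074/335; c = (302·131 − 38·1018)/670 = 439/335.
Residuals: -7/67, 93/335, -76/67, 487/335, 14/335, -11/67, -124/335; SSR = 1224/335.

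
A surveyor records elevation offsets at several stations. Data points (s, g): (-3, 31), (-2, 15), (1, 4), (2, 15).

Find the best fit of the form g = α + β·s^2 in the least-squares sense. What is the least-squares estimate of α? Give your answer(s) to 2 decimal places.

α = 1.18

Normal-equation sums: Σ1 = 4, Σs^2 = 18, Σs^2·s^2 = 114.
And Σg = 65, Σs^2·g = 403.
AᵀA·[α, β]ᵀ = Aᵀg becomes [[4, 18]; [18, 114]]·[α, β]ᵀ = [65, 403]ᵀ.
Δ = 4·114 − 18² = 132.
α = (65·114 − 18·403)/132 = 13/11; β = (4·403 − 18·65)/132 = 221/66.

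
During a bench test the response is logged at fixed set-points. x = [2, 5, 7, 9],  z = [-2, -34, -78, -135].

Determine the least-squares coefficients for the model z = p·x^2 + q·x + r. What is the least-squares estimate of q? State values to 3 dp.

q = 3.126

Entries of MᵀM: Σx^2·x^2 = 9603, Σx^2·x = 1205, Σx^2 = 159, Σx·x = 159, Σx = 23, Σ1 = 4.
And Σx^2·z = -15615, Σx·z = -1935, Σz = -249.
So MᵀM·[p, q, r]ᵀ = Mᵀz: [[9603, 1205, 159]; [1205, 159, 23]; [159, 23, 4]]·[p, q, r]ᵀ = [-15615, -1935, -249]ᵀ.
Inverting the 3×3 Gram matrix, [p, q, r]ᵀ = [-1203/596, 1863/596, 3/298]ᵀ.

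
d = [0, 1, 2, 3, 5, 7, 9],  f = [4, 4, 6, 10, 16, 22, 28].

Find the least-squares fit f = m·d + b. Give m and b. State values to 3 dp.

m = 2.850, b = 1.863

From the data, Σd·d = 169, Σd = 27, Σ1 = 7.
Right-hand side: Σd·f = 532, Σf = 90.
Normal equations: [[169, 27]; [27, 7]]·[m, b]ᵀ = [532, 90]ᵀ.
Determinant 169·7 − 27² = 454.
m = (532·7 − 27·90)/454 = 647/227; b = (169·90 − 27·532)/454 = 423/227.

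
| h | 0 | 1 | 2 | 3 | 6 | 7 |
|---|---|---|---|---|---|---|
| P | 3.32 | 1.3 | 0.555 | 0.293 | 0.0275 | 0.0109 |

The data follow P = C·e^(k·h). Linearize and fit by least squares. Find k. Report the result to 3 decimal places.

With ln Pᵢ as the transformed response and hᵢ as the regressor:
XᵀX = [[99.0000, 19.0000]; [19.0000, 6]], rhs = [-57.7923, -8.4666]ᵀ  (here Σh = 19.0000, Σ(h)² = 99.0000, Σln P = -8.4666, Σh·ln P = -57.7923).
Solving (det = 233.0000): k = -0.79780, ln C = 1.11528.

k = -0.798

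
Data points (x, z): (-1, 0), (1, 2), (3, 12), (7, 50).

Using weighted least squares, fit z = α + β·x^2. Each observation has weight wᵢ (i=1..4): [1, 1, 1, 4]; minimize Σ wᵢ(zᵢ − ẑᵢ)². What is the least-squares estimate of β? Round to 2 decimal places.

β = 1.00

Forming MᵀWM = [[7, 207]; [207, 9687]] and MᵀWz = [214, 9910]ᵀ gives MᵀWM·[α, β]ᵀ = MᵀWz.
Δ = 7·9687 − 207² = 24960.
α = (214·9687 − 207·9910)/24960 = 451/520; β = (7·9910 − 207·214)/24960 = 1567/1560.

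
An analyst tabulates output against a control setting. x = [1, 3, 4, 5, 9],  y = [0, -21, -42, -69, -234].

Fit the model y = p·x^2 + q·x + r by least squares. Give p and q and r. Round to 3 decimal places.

Sums needed: Σx^2·x^2 = 7524, Σx^2·x = 946, Σx^2 = 132, Σx·x = 132, Σx = 22, Σ1 = 5.
For Mᵀy: Σx^2·y = -21540, Σx·y = -2682, Σy = -366.
MᵀM·[p, q, r]ᵀ = Mᵀy becomes [[7524, 946, 132]; [946, 132, 22]; [132, 22, 5]]·[p, q, r]ᵀ = [-21540, -2682, -366]ᵀ.
Row-reducing yields p = -3039/1001, q = 96/91, r = 30/13.

p = -3.036, q = 1.055, r = 2.308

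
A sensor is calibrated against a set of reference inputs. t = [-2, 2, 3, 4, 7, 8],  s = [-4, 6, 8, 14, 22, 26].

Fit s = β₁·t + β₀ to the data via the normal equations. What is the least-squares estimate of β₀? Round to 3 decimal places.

Sums needed: Σt·t = 146, Σt = 22, Σ1 = 6.
Right-hand side: Σt·s = 462, Σs = 72.
So XᵀX·[β₁, β₀]ᵀ = Xᵀs: [[146, 22]; [22, 6]]·[β₁, β₀]ᵀ = [462, 72]ᵀ.
det = 146·6 − 22² = 392.
β₁ = (462·6 − 22·72)/392 = 297/98; β₀ = (146·72 − 22·462)/392 = 87/98.

β₀ = 0.888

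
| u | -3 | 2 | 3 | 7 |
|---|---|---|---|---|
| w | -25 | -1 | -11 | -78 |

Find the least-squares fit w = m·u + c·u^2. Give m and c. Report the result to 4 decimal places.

m = 2.5318, c = -1.9537

From the data, Σu·u = 71, Σu·u^2 = 351, Σu^2·u^2 = 2579.
And Σu·w = -506, Σu^2·w = -4150.
XᵀX·[m, c]ᵀ = Xᵀw becomes [[71, 351]; [351, 2579]]·[m, c]ᵀ = [-506, -4150]ᵀ.
Eliminating c: 2579·(row 1) − 351·(row 2) gives 59908·m = 2579·(-506) − 351·(-4150) = 151676, so m = 37919/14977.
Then c = ((-4150) − 351·(37919/14977))/2579 = -29261/14977.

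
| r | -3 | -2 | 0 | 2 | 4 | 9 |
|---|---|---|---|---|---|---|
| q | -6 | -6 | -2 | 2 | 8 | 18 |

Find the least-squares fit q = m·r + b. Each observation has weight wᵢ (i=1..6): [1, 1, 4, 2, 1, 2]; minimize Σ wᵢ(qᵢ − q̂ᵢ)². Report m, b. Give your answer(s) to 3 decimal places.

Setting ∂/∂m … = 0 gives: 199·m + 21·b = 394;  21·m + 11·b = 28.
Δ = 199·11 − 21² = 1748.
m = (394·11 − 21·28)/1748 = 1873/874; b = (199·28 − 21·394)/1748 = -1351/874.

m = 2.143, b = -1.546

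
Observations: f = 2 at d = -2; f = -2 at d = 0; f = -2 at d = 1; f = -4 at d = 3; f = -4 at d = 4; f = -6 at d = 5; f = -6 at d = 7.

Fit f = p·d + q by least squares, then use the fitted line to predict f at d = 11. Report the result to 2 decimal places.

f̂ = -10.36

Setting ∂/∂p … = 0 gives: 104·p + 18·q = -106;  18·p + 7·q = -22.
(Σd·d = 104, Σd = 18, Σ1 = 7, Σd·f = -106, Σf = -22.)
Eliminating q: 7·(row 1) − 18·(row 2) gives 404·p = 7·(-106) − 18·(-22) = -346, so p = -173/202.
Then q = ((-22) − 18·(-173/202))/7 = -95/101.
At d = 11: f̂ = (-173/202)·(11) + (-95/101)·(1) = -2093/202.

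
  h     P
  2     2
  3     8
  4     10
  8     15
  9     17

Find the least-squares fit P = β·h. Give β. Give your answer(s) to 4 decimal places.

The normal equations are: 174·β = 341.
Hence β = 341 / 174 ≈ 1.95977.

β = 1.9598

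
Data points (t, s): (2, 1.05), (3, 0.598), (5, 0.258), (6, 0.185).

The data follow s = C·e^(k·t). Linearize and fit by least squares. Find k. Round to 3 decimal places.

Let Y = ln s. Fitting Y = k·t + ln C by least squares:
Σt = 16.0000, Σ(t)² = 74.0000, Σln s = -3.5076, Σt·ln s = -18.3433.
Normal system: [[74.0000, 16.0000]; [16.0000, 4]]·[k, ln C]ᵀ = [-18.3433, -3.5076]ᵀ.
Δ = 74.0000·4 − (16.0000)² = 40.0000; k = (-18.3433·4 − 16.0000·-3.5076)/40.0000 = -0.43130, ln C = (74.0000·-3.5076 − 16.0000·-18.3433)/40.0000 = 0.84831.

k = -0.431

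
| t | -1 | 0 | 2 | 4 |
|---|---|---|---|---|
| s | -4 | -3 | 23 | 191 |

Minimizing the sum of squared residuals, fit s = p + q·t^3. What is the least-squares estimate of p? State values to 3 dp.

From the data, Σ1 = 4, Σt^3 = 71, Σt^3·t^3 = 4161.
And Σs = 207, Σt^3·s = 12412.
XᵀX·[p, q]ᵀ = Xᵀs becomes [[4, 71]; [71, 4161]]·[p, q]ᵀ = [207, 12412]ᵀ.
Eliminating q: 4161·(row 1) − 71·(row 2) gives 11603·p = 4161·207 − 71·12412 = -19925, so p = -19925/11603.
Then q = (12412 − 71·(-19925/11603))/4161 = 34951/11603.

p = -1.717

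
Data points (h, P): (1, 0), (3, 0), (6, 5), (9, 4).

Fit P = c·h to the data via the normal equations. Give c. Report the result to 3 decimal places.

The normal system XᵀX·[c]ᵀ = XᵀP is [[127]]·[c]ᵀ = [66]ᵀ.
Hence c = 66 / 127 ≈ 0.519685.

c = 0.520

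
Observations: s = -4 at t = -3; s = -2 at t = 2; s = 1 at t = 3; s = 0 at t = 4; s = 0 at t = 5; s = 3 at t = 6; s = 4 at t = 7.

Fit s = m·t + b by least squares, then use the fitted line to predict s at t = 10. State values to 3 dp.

Entries of AᵀA: Σt·t = 148, Σt = 24, Σ1 = 7.
And Σt·s = 57, Σs = 2.
det = 148·7 − 24² = 460.
m = (57·7 − 24·2)/460 = 351/460; b = (148·2 − 24·57)/460 = -268/115.
At t = 10: ŝ = (351/460)·(10) + (-268/115)·(1) = 53/10.

ŝ = 5.300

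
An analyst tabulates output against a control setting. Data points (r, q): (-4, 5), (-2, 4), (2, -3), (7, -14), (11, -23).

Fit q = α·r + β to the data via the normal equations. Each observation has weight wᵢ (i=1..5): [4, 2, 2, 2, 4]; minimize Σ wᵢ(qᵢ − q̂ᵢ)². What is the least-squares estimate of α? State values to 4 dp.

Compute the Gram sums: Σwᵢ·r·r = 662, Σwᵢ·r = 42, Σwᵢ·1 = 14.
For MᵀWq: Σwᵢ·r·q = -1316, Σwᵢ·q = -98.
Normal equations: [[662, 42]; [42, 14]]·[α, β]ᵀ = [-1316, -98]ᵀ.
Eliminating β: 14·(row 1) − 42·(row 2) gives 7504·α = 14·(-1316) − 42·(-98) = -14308, so α = -511/268.
Then β = ((-98) − 42·(-511/268))/14 = -343/268.

α = -1.9067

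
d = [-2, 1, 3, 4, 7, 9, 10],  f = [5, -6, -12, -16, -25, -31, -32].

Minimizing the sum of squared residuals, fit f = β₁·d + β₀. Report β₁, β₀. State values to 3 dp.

Entries of AᵀA: Σd·d = 260, Σd = 32, Σ1 = 7.
For Aᵀf: Σd·f = -890, Σf = -117.
Normal equations: [[260, 32]; [32, 7]]·[β₁, β₀]ᵀ = [-890, -117]ᵀ.
Δ = 260·7 − 32² = 796.
β₁ = ((-890)·7 − 32·(-117))/796 = -1243/398; β₀ = (260·(-117) − 32·(-890))/796 = -485/199.

β₁ = -3.123, β₀ = -2.437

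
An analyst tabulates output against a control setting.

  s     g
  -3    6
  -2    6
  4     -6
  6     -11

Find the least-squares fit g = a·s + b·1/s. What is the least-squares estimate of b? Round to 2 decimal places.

The normal system XᵀX·[a, b]ᵀ = Xᵀg is [[65, 4]; [4, 65/144]]·[a, b]ᵀ = [-120, -25/3]ᵀ.
Eliminating b: (65/144)·(row 1) − 4·(row 2) gives (1921/144)·a = (65/144)·(-120) − 4·(-25/3) = -125/6, so a = -3000/1921.
Then b = ((-25/3) − 4·(-3000/1921))/(65/144) = -8880/1921.

b = -4.62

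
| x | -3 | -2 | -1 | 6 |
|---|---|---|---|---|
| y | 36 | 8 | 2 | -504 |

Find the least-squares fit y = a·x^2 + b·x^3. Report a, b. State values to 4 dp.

a = -1.9889, b = -2.0018

Setting ∂/∂a … = 0 gives: 1394·a + 7500·b = -17786;  7500·a + 47450·b = -109902.
(Σx^2·x^2 = 1394, Σx^2·x^3 = 7500, Σx^3·x^3 = 47450, Σx^2·y = -17786, Σx^3·y = -109902.)
Determinant 1394·47450 − 7500² = 9895300.
a = ((-17786)·47450 − 7500·(-109902))/9895300 = -196807/98953; b = (1394·(-109902) − 7500·(-17786))/9895300 = -4952097/2473825.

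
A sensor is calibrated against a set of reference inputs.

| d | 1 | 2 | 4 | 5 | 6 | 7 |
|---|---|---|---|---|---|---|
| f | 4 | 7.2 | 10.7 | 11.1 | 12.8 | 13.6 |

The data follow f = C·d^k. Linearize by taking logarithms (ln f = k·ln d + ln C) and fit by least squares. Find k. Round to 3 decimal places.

k = 0.614

With ln fᵢ as the transformed response and ln dᵢ as the regressor:
XᵀX = [[11.9895, 7.4265]; [7.4265, 6]], rhs = [18.1750, 13.2971]ᵀ  (here Σln d = 7.4265, Σ(ln d)² = 11.9895, Σln f = 13.2971, Σln d·ln f = 18.1750).
Slope k = (n·Σln d·ln f − Σln d·Σln f)/(n·Σ(ln d)² − (Σln d)²) = (6·18.1750 − 7.4265·13.2971)/16.7835 = 0.61360; ln C = (Σln f − k·Σln d)/n = 1.45669.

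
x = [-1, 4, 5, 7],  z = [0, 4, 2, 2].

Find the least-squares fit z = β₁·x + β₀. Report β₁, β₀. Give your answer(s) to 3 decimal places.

Forming AᵀA = [[91, 15]; [15, 4]] and Aᵀz = [40, 8]ᵀ gives AᵀA·[β₁, β₀]ᵀ = Aᵀz.
det = 91·4 − 15² = 139.
β₁ = (40·4 − 15·8)/139 = 40/139; β₀ = (91·8 − 15·40)/139 = 128/139.

β₁ = 0.288, β₀ = 0.921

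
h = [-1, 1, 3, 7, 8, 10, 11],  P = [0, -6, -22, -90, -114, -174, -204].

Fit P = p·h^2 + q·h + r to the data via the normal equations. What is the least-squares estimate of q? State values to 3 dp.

The normal equations are: 31221·p + 3213·q + 345·r = -53994;  3213·p + 345·q + 39·r = -5598;  345·p + 39·q + 7·r = -610.
(Σh^2·h^2 = 31221, Σh^2·h = 3213, Σh^2 = 345, Σh·h = 345, Σh = 39, Σ1 = 7, Σh^2·P = -53994, Σh·P = -5598, ΣP = -610.)
Solving the 3×3 system (Gaussian elimination) gives p = -14066/9687, q = -8218/3229, r = -4514/3229.

q = -2.545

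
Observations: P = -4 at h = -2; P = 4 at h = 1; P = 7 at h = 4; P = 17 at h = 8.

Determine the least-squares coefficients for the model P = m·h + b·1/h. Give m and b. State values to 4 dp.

Entries of MᵀM: Σh·h = 85, Σh·1/h = 4, Σ1/h·1/h = 85/64.
For MᵀP: Σh·P = 176, Σ1/h·P = 79/8.
Normal equations: [[85, 4]; [4, 85/64]]·[m, b]ᵀ = [176, 79/8]ᵀ.
det = 85·(85/64) − 4² = 6201/64.
m = (176·(85/64) − 4·(79/8))/(6201/64) = 4144/2067; b = (85·(79/8) − 4·176)/(6201/64) = 2888/2067.

m = 2.0048, b = 1.3972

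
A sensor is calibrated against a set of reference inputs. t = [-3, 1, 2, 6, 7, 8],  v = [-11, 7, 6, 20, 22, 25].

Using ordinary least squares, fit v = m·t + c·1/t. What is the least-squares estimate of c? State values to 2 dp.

Setting ∂/∂m … = 0 gives: 163·m + 6·c = 526;  6·m + (40217/28224)·c = 1303/56.
Eliminating c: (40217/28224)·(row 1) − 6·(row 2) gives (5539307/28224)·m = (40217/28224)·526 − 6·(1303/56) = 8606935/14112, so m = 17213870/5539307.
Then c = ((1303/56) − 6·(17213870/5539307))/(40217/28224) = 17969112/5539307.

c = 3.24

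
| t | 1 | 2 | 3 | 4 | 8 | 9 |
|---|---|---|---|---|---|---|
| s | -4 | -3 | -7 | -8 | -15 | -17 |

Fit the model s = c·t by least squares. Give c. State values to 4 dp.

c = -1.9200

Normal-equation sums: Σt·t = 175.
And Σt·s = -336.
MᵀM·[c]ᵀ = Mᵀs becomes [[175]]·[c]ᵀ = [-336]ᵀ.
c = (-336)/175 = -1.92.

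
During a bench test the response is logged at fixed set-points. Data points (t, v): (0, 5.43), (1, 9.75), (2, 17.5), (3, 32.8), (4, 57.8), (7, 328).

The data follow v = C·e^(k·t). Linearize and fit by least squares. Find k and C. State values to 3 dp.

Let Y = ln v. Fitting Y = k·t + ln C by least squares:
Σt = 17.0000, Σ(t)² = 79.0000, Σln v = 20.1718, Σt·ln v = 75.2520.
Normal system: [[79.0000, 17.0000]; [17.0000, 6]]·[k, ln C]ᵀ = [75.2520, 20.1718]ᵀ.
Slope k = (n·Σt·ln v − Σt·Σln v)/(n·Σ(t)² − (Σt)²) = (6·75.2520 − 17.0000·20.1718)/185.0000 = 0.58698; ln C = (Σln v − k·Σt)/n = 1.69887, so C = exp(1.69887) = 5.46777.

k = 0.587, C = 5.468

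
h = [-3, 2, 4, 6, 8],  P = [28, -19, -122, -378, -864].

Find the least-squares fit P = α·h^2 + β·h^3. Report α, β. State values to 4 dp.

α = -1.5188, β = -1.4980

With design matrix M, MᵀM = [[5745, 41357]; [41357, 313689]] and MᵀP = [-70680, -532732]ᵀ.
Determinant 5745·313689 − 41357² = 91741856.
α = ((-70680)·313689 − 41357·(-532732))/91741856 = -34835299/22935464; β = (5745·(-532732) − 41357·(-70680))/91741856 = -34358145/22935464.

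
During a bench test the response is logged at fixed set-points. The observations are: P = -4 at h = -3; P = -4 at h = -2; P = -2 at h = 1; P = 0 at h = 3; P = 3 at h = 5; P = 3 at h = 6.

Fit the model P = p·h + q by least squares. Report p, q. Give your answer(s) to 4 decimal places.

From the data, Σh·h = 84, Σh = 10, Σ1 = 6.
Moment sums: Σh·P = 51, ΣP = -4.
Δ = 84·6 − 10² = 404.
p = (51·6 − 10·(-4))/404 = 173/202; q = (84·(-4) − 10·51)/404 = -423/202.

p = 0.8564, q = -2.0941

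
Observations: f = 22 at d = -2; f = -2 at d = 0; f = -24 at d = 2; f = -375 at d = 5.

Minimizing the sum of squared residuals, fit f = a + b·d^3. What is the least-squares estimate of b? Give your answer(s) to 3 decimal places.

Forming MᵀM = [[4, 125]; [125, 15753]] and Mᵀf = [-379, -47243]ᵀ gives MᵀM·[a, b]ᵀ = Mᵀf.
Eliminating b: 15753·(row 1) − 125·(row 2) gives 47387·a = 15753·(-379) − 125·(-47243) = -65012, so a = -65012/47387.
Then b = ((-47243) − 125·(-65012/47387))/15753 = -141597/47387.

b = -2.988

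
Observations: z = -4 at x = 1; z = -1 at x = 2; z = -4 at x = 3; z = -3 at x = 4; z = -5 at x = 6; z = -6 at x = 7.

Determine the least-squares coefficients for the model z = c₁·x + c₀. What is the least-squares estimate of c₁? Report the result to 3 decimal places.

c₁ = -0.516

Normal-equation sums: Σx·x = 115, Σx = 23, Σ1 = 6.
Right-hand side: Σx·z = -102, Σz = -23.
MᵀM·[c₁, c₀]ᵀ = Mᵀz becomes [[115, 23]; [23, 6]]·[c₁, c₀]ᵀ = [-102, -23]ᵀ.
det = 115·6 − 23² = 161.
c₁ = ((-102)·6 − 23·(-23))/161 = -83/161; c₀ = (115·(-23) − 23·(-102))/161 = -13/7.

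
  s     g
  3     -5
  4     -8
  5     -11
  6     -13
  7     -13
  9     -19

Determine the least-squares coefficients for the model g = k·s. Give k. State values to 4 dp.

Compute the Gram sums: Σs·s = 216.
For Mᵀg: Σs·g = -442.
Normal equations: [[216]]·[k]ᵀ = [-442]ᵀ.
k = (-442)/216 = -2.0463.

k = -2.0463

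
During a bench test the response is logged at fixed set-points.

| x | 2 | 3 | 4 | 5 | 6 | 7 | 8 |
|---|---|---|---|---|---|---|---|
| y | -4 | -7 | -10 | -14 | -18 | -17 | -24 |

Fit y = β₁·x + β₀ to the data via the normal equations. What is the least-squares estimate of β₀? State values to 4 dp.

β₀ = 2.2857

The normal equations are: 203·β₁ + 35·β₀ = -558;  35·β₁ + 7·β₀ = -94.
(Σx·x = 203, Σx = 35, Σ1 = 7, Σx·y = -558, Σy = -94.)
det = 203·7 − 35² = 196.
β₁ = ((-558)·7 − 35·(-94))/196 = -22/7; β₀ = (203·(-94) − 35·(-558))/196 = 16/7.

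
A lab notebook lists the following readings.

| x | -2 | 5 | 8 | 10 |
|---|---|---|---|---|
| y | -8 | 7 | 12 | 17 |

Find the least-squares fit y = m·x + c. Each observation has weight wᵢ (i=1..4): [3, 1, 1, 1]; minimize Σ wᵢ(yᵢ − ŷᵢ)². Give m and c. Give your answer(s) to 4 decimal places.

Forming AᵀWA = [[201, 17]; [17, 6]] and AᵀWy = [349, 12]ᵀ gives AᵀWA·[m, c]ᵀ = AᵀWy.
det = 201·6 − 17² = 917.
m = (349·6 − 17·12)/917 = 270/131; c = (201·12 − 17·349)/917 = -503/131.

m = 2.0611, c = -3.8397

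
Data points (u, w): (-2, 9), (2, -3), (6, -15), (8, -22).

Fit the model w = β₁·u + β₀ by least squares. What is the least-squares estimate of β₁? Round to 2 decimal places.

β₁ = -3.08

Sums needed: Σu·u = 108, Σu = 14, Σ1 = 4.
Moment sums: Σu·w = -290, Σw = -31.
Eliminating β₀: 4·(row 1) − 14·(row 2) gives 236·β₁ = 4·(-290) − 14·(-31) = -726, so β₁ = -363/118.
Then β₀ = ((-31) − 14·(-363/118))/4 = 178/59.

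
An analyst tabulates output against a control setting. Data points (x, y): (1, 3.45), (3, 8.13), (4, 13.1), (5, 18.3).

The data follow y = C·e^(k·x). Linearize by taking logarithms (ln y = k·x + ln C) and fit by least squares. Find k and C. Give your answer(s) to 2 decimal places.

With ln yᵢ as the transformed response and xᵢ as the regressor:
Σx = 13.0000, Σ(x)² = 51.0000, Σln y = 8.8134, Σx·ln y = 32.3500.
Equations: 51.0000·k + 13.0000·ln C = 32.3500;  13.0000·k + 4·ln C = 8.8134.
Solving (det = 35.0000): k = 0.42358, ln C = 0.82673, so C = exp(0.82673) = 2.28584.

k = 0.42, C = 2.29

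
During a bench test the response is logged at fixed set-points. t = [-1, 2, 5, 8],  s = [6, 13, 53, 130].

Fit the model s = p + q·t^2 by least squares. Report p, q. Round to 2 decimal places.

With design matrix X, XᵀX = [[4, 94]; [94, 4738]] and Xᵀs = [202, 9703]ᵀ.
Δ = 4·4738 − 94² = 10116.
p = (202·4738 − 94·9703)/10116 = 7499/1686; q = (4·9703 − 94·202)/10116 = 1652/843.

p = 4.45, q = 1.96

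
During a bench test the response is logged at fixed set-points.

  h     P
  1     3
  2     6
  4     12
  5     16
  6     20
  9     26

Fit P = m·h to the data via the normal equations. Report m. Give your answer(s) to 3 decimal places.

m = 3.049

From the data, Σh·h = 163.
Moment sums: Σh·P = 497.
m = 497/163 = 3.04908.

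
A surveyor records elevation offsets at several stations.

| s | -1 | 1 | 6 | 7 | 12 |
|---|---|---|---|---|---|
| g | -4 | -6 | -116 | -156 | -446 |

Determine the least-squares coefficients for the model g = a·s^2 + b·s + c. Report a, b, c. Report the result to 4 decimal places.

a = -3.0000, b = -1.0000, c = -2.0000

Normal-equation sums: Σs^2·s^2 = 24435, Σs^2·s = 2287, Σs^2 = 231, Σs·s = 231, Σs = 25, Σ1 = 5.
Right-hand side: Σs^2·g = -76054, Σs·g = -7142, Σg = -728.
So XᵀX·[a, b, c]ᵀ = Xᵀg: [[24435, 2287, 231]; [2287, 231, 25]; [231, 25, 5]]·[a, b, c]ᵀ = [-76054, -7142, -728]ᵀ.
Inverting the 3×3 Gram matrix, [a, b, c]ᵀ = [-3, -1, -2]ᵀ.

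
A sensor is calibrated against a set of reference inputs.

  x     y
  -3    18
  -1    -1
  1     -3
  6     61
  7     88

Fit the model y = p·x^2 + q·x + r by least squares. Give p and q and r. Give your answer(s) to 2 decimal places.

p = 2.05, q = -1.28, r = -4.21

From the data, Σx^2·x^2 = 3780, Σx^2·x = 532, Σx^2 = 96, Σx·x = 96, Σx = 10, Σ1 = 5.
For Mᵀy: Σx^2·y = 6666, Σx·y = 926, Σy = 163.
Row-reducing yields p = 40479/19748, q = -25185/19748, r = -41521/9874.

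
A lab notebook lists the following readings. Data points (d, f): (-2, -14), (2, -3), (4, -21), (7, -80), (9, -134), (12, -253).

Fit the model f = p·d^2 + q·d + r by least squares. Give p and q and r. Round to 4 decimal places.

p = -1.9787, q = 2.7604, r = -0.6144

Normal-equation sums: Σd^2·d^2 = 29986, Σd^2·d = 2864, Σd^2 = 298, Σd·d = 298, Σd = 32, Σ1 = 6.
Moment sums: Σd^2·f = -51610, Σd·f = -4864, Σf = -505.
AᵀA·[p, q, r]ᵀ = Aᵀf becomes [[29986, 2864, 298]; [2864, 298, 32]; [298, 32, 6]]·[p, q, r]ᵀ = [-51610, -4864, -505]ᵀ.
Inverting the 3×3 Gram matrix, [p, q, r]ᵀ = [-916597/463236, 319682/115809, -94865/154412]ᵀ.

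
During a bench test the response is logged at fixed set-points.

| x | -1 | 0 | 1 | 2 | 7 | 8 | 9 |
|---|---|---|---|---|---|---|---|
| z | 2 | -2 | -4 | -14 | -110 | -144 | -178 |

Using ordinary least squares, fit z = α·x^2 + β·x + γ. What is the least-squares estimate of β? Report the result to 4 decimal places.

β = -2.7541

The normal system MᵀM·[α, β, γ]ᵀ = Mᵀz is [[13076, 1592, 200]; [1592, 200, 26]; [200, 26, 7]]·[α, β, γ]ᵀ = [-29082, -3558, -450]ᵀ.
Inverting the 3×3 Gram matrix, [α, β, γ]ᵀ = [-22209/11774, -32427/11774, -33/203]ᵀ.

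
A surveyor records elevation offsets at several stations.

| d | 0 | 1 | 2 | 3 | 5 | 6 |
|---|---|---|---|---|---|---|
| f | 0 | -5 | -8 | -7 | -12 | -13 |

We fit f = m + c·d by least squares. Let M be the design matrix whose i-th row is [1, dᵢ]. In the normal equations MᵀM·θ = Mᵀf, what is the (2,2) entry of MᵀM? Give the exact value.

75

Row 2 ↔ basis d, column 2 ↔ basis d, so (MᵀM)_{2,2} = Σᵢ (d)·(d) = (0)·(0) + (1)·(1) + (2)·(2) + (3)·(3) + (5)·(5) + (6)·(6) = 75.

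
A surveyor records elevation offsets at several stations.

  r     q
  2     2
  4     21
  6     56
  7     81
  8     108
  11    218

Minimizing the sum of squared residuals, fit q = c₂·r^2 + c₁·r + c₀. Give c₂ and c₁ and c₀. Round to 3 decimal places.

c₂ = 2.083, c₁ = -3.095, c₀ = -0.085

Compute the Gram sums: Σr^2·r^2 = 22706, Σr^2·r = 2474, Σr^2 = 290, Σr·r = 290, Σr = 38, Σ1 = 6.
Right-hand side: Σr^2·q = 39619, Σr·q = 4253, Σq = 486.
XᵀX·[c₂, c₁, c₀]ᵀ = Xᵀq becomes [[22706, 2474, 290]; [2474, 290, 38]; [290, 38, 6]]·[c₂, c₁, c₀]ᵀ = [39619, 4253, 486]ᵀ.
Row-reducing yields c₂ = 35123/16860, c₁ = -52187/16860, c₀ = -239/2810.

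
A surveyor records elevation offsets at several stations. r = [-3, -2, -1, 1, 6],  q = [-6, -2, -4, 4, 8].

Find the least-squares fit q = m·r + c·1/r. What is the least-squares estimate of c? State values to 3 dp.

c = 2.468

Entries of MᵀM: Σr·r = 51, Σr·1/r = 5, Σ1/r·1/r = 43/18.
For Mᵀq: Σr·q = 78, Σ1/r·q = 37/3.
Determinant 51·(43/18) − 5² = 581/6.
m = (78·(43/18) − 5·(37/3))/(581/6) = 748/581; c = (51·(37/3) − 5·78)/(581/6) = 1434/581.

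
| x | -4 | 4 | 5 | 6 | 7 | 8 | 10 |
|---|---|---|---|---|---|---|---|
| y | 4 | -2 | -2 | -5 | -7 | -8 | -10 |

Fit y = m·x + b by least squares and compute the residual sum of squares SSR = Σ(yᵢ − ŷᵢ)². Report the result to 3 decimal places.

Forming MᵀM = [[306, 36]; [36, 7]] and Mᵀy = [-277, -30]ᵀ gives MᵀM·[m, b]ᵀ = Mᵀy.
det = 306·7 − 36² = 846.
m = ((-277)·7 − 36·(-30))/846 = -859/846; b = (306·(-30) − 36·(-277))/846 = 44/47.
Residuals: -422/423, 476/423, 1811/846, 22/141, -701/846, -344/423, -331/423; SSR = 7469/846.

SSR = 8.829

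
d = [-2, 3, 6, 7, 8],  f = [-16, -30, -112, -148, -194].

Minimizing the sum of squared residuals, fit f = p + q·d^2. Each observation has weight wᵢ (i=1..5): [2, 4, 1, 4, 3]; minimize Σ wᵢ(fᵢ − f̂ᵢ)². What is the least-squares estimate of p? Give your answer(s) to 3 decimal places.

Forming XᵀWX = [[14, 468]; [468, 23544]] and XᵀWf = [-1438, -71496]ᵀ gives XᵀWX·[p, q]ᵀ = XᵀWf.
det = 14·23544 − 468² = 110592.
p = ((-1438)·23544 − 468·(-71496))/110592 = -917/256; q = (14·(-71496) − 468·(-1438))/110592 = -4555/1536.

p = -3.582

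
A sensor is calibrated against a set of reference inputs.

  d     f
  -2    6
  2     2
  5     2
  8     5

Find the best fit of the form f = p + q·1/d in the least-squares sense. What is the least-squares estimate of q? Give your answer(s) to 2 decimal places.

q = -4.15

From the data, Σ1 = 4, Σ1/d = 13/40, Σ1/d·1/d = 889/1600.
And Σf = 15, Σ1/d·f = -39/40.
Δ = 4·(889/1600) − (13/40)² = 3387/1600.
p = (15·(889/1600) − (13/40)·(-39/40))/(3387/1600) = 4614/1129; q = (4·(-39/40) − (13/40)·15)/(3387/1600) = -4680/1129.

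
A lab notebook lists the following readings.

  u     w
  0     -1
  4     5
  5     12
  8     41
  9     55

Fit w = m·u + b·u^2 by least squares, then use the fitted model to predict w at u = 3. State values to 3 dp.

ŵ = 1.207

The normal equations are: 186·m + 1430·b = 903;  1430·m + 11538·b = 7459.
Determinant 186·11538 − 1430² = 101168.
m = (903·11538 − 1430·7459)/101168 = -61889/25292; b = (186·7459 − 1430·903)/101168 = 24021/25292.
At u = 3: ŵ = (-61889/25292)·(3) + (24021/25292)·(9) = 15261/12646.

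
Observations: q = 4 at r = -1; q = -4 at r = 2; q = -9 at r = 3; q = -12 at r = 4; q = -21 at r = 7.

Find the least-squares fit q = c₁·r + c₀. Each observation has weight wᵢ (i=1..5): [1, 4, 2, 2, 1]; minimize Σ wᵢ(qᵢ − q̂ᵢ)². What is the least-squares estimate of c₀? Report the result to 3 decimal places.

c₀ = 1.660

Compute the Gram sums: Σwᵢ·r·r = 116, Σwᵢ·r = 28, Σwᵢ·1 = 10.
For XᵀWq: Σwᵢ·r·q = -333, Σwᵢ·q = -75.
XᵀWX·[c₁, c₀]ᵀ = XᵀWq becomes [[116, 28]; [28, 10]]·[c₁, c₀]ᵀ = [-333, -75]ᵀ.
Eliminating c₀: 10·(row 1) − 28·(row 2) gives 376·c₁ = 10·(-333) − 28·(-75) = -1230, so c₁ = -615/188.
Then c₀ = ((-75) − 28·(-615/188))/10 = 78/47.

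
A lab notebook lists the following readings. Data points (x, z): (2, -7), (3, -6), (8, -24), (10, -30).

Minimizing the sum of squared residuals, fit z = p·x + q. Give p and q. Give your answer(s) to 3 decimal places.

p = -3.101, q = 1.078

Compute the Gram sums: Σx·x = 177, Σx = 23, Σ1 = 4.
Moment sums: Σx·z = -524, Σz = -67.
Normal equations: [[177, 23]; [23, 4]]·[p, q]ᵀ = [-524, -67]ᵀ.
Eliminating q: 4·(row 1) − 23·(row 2) gives 179·p = 4·(-524) − 23·(-67) = -555, so p = -555/179.
Then q = ((-67) − 23·(-555/179))/4 = 193/179.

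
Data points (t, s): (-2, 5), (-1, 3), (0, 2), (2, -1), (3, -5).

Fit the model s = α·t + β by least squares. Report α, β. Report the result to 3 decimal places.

The normal equations are: 18·α + 2·β = -30;  2·α + 5·β = 4.
(Σt·t = 18, Σt = 2, Σ1 = 5, Σt·s = -30, Σs = 4.)
Eliminating β: 5·(row 1) − 2·(row 2) gives 86·α = 5·(-30) − 2·4 = -158, so α = -79/43.
Then β = (4 − 2·(-79/43))/5 = 66/43.

α = -1.837, β = 1.535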